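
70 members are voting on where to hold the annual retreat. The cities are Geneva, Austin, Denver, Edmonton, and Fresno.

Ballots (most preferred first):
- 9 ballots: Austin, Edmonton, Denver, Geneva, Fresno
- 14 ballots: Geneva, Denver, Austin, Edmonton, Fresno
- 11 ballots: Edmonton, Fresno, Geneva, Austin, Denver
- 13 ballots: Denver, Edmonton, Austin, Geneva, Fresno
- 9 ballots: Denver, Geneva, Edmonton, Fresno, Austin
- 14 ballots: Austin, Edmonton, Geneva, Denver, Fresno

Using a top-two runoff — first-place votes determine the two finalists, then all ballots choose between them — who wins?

Denver

Round 1 first-place votes: Geneva 14, Austin 23, Denver 22, Edmonton 11, Fresno 0. Austin and Denver advance.
Runoff: Austin is ranked above Denver on 34 ballots, Denver above Austin on 36.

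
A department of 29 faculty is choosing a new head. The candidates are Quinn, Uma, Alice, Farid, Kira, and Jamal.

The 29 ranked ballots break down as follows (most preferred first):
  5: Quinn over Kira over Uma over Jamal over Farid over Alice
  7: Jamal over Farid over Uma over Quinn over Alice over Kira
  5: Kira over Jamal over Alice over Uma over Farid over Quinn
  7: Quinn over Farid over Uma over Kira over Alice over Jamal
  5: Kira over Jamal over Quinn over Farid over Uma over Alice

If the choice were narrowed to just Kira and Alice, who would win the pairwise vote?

Kira is ranked above Alice on 22 ballots; Alice above Kira on 7.

Kira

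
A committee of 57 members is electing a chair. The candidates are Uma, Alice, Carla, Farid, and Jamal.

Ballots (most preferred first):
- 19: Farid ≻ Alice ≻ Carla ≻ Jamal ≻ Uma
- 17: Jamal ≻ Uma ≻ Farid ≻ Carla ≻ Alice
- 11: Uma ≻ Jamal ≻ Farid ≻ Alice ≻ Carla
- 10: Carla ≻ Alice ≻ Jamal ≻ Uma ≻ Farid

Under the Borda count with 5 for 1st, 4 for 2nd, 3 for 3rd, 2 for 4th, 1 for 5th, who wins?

Jamal

Uma: 19×1 + 17×4 + 11×5 + 10×2 = 162
Alice: 19×4 + 17×1 + 11×2 + 10×4 = 155
Carla: 19×3 + 17×2 + 11×1 + 10×5 = 152
Farid: 19×5 + 17×3 + 11×3 + 10×1 = 189
Jamal: 19×2 + 17×5 + 11×4 + 10×3 = 197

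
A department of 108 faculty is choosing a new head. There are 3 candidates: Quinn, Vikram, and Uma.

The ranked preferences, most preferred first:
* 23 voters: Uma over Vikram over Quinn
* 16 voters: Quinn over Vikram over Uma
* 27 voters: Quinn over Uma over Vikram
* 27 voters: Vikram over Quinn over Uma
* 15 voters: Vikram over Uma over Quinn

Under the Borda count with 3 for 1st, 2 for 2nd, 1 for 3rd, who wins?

Quinn: 23×1 + 16×3 + 27×3 + 27×2 + 15×1 = 221
Vikram: 23×2 + 16×2 + 27×1 + 27×3 + 15×3 = 231
Uma: 23×3 + 16×1 + 27×2 + 27×1 + 15×2 = 196

Vikram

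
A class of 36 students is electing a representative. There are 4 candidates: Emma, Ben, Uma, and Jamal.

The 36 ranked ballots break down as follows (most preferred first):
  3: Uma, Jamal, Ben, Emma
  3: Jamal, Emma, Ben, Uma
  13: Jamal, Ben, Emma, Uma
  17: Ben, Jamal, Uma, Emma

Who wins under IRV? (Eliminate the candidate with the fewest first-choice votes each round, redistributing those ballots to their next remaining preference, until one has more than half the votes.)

Round 1: Emma 0, Ben 17, Uma 3, Jamal 16. Emma eliminated.
Round 2: Ben 17, Uma 3, Jamal 16. Uma eliminated.
Round 3: Ben 17, Jamal 19. Jamal has a majority (≥19).

Jamal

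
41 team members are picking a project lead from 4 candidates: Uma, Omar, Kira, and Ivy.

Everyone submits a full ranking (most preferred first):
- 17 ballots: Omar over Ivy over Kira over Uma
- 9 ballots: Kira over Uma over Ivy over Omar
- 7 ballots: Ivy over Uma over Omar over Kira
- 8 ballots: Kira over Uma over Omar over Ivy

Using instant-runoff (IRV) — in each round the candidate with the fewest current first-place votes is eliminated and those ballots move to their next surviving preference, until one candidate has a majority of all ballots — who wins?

Omar

Round 1: Uma 0, Omar 17, Kira 17, Ivy 7. Uma eliminated.
Round 2: Omar 17, Kira 17, Ivy 7. Ivy eliminated.
Round 3: Omar 24, Kira 17. Omar has a majority (≥21).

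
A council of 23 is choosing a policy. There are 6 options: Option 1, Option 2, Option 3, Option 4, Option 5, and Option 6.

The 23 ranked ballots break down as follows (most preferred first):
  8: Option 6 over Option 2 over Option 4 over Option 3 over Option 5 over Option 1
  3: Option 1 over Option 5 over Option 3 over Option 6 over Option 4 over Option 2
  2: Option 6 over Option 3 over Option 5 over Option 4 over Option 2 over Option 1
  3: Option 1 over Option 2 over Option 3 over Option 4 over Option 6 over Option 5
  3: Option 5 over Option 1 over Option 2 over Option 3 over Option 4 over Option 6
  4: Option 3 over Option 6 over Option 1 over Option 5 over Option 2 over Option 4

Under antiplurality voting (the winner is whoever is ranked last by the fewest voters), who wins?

Last-place votes: Option 1 10, Option 2 3, Option 3 0, Option 4 4, Option 5 3, Option 6 3.

Option 3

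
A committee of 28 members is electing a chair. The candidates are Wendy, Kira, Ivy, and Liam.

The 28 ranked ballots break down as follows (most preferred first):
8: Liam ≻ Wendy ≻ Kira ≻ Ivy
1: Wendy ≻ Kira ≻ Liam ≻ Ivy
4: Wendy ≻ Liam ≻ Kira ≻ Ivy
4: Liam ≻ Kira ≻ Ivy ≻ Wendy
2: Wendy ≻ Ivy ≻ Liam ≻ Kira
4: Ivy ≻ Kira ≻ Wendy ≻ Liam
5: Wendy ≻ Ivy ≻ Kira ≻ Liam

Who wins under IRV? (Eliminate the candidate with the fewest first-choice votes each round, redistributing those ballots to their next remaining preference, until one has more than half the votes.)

Wendy

Round 1: Wendy 12, Kira 0, Ivy 4, Liam 12. Kira eliminated.
Round 2: Wendy 12, Ivy 4, Liam 12. Ivy eliminated.
Round 3: Wendy 16, Liam 12. Wendy has a majority (≥15).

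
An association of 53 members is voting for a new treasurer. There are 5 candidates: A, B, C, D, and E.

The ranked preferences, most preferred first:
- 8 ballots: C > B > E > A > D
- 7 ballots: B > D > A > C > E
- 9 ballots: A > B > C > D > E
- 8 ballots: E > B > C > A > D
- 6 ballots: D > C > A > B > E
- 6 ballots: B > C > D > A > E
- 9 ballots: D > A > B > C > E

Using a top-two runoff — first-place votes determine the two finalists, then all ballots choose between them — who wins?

Round 1 first-place votes: A 9, B 13, C 8, D 15, E 8. D and B advance.
Runoff: D is ranked above B on 15 ballots, B above D on 38.

B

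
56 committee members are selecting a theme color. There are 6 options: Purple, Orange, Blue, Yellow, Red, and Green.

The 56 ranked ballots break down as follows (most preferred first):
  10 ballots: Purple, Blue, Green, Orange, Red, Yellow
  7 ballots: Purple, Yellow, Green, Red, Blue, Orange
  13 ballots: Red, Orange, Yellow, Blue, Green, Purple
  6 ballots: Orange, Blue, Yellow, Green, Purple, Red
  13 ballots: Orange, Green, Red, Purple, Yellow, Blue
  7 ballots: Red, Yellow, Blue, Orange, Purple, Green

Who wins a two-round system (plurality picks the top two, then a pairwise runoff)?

Orange

Round 1 first-place votes: Purple 17, Orange 19, Blue 0, Yellow 0, Red 20, Green 0. Red and Orange advance.
Runoff: Red is ranked above Orange on 27 ballots, Orange above Red on 29.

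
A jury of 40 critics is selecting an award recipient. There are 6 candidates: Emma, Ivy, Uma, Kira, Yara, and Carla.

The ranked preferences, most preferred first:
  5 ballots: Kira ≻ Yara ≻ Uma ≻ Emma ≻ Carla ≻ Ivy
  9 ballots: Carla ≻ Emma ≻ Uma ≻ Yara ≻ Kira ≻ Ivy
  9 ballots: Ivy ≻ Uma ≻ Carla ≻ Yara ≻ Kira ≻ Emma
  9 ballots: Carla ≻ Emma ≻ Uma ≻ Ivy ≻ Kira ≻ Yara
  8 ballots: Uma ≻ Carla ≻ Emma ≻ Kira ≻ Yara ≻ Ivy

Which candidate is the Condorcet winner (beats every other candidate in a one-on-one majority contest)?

Uma

Uma vs Emma: 22–18
Uma vs Ivy: 31–9
Uma vs Kira: 35–5
Uma vs Yara: 35–5
Uma vs Carla: 22–18
Uma beats every other candidate.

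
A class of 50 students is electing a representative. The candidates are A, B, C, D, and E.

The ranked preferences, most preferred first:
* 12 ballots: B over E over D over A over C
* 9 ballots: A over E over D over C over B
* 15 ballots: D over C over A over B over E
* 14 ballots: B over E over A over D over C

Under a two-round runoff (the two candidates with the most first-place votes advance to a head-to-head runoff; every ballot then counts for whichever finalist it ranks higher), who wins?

B

Round 1 first-place votes: A 9, B 26, C 0, D 15, E 0. B and D advance.
Runoff: B is ranked above D on 26 ballots, D above B on 24.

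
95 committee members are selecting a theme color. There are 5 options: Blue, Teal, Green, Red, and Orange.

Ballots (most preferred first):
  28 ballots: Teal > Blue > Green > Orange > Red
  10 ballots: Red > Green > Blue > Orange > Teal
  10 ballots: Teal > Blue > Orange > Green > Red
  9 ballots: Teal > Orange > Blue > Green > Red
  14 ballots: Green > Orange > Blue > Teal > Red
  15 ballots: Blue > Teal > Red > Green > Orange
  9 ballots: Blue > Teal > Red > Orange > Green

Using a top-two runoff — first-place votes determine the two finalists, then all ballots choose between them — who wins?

Round 1 first-place votes: Blue 24, Teal 47, Green 14, Red 10, Orange 0. Teal and Blue advance.
Runoff: Teal is ranked above Blue on 47 ballots, Blue above Teal on 48.

Blue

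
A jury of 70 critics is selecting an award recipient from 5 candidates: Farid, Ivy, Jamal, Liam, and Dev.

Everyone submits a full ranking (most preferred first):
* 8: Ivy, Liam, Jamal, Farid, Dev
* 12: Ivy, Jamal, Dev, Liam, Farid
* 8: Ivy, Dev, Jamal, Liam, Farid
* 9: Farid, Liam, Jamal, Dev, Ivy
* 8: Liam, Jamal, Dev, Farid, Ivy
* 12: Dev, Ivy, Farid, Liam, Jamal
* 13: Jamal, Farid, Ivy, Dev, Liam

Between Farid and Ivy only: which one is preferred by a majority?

Ivy

Farid is ranked above Ivy on 30 ballots; Ivy above Farid on 40.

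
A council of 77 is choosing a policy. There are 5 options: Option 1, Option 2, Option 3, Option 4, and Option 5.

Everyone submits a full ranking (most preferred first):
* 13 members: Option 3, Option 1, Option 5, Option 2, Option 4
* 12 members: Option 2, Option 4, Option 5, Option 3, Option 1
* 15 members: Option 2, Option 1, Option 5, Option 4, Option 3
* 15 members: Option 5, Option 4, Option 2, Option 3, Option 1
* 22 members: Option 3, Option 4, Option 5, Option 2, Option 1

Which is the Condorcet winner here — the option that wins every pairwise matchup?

Option 5

Option 5 vs Option 1: 49–28
Option 5 vs Option 2: 50–27
Option 5 vs Option 3: 42–35
Option 5 vs Option 4: 43–34
Option 5 beats every other option.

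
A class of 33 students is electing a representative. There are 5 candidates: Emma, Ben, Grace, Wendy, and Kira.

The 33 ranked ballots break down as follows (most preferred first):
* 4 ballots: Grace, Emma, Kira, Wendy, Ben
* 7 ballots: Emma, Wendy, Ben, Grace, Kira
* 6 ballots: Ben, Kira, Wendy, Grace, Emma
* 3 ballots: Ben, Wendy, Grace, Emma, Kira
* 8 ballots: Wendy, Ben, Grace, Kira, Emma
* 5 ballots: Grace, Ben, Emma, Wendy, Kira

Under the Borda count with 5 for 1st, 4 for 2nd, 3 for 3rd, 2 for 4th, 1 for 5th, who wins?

Ben

Emma: 4×4 + 7×5 + 6×1 + 3×2 + 8×1 + 5×3 = 86
Ben: 4×1 + 7×3 + 6×5 + 3×5 + 8×4 + 5×4 = 122
Grace: 4×5 + 7×2 + 6×2 + 3×3 + 8×3 + 5×5 = 104
Wendy: 4×2 + 7×4 + 6×3 + 3×4 + 8×5 + 5×2 = 116
Kira: 4×3 + 7×1 + 6×4 + 3×1 + 8×2 + 5×1 = 67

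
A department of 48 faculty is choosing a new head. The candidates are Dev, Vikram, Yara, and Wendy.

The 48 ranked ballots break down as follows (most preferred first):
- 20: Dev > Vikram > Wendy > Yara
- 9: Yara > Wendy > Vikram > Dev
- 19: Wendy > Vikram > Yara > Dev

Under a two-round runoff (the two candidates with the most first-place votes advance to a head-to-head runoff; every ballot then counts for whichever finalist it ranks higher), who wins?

Round 1 first-place votes: Dev 20, Vikram 0, Yara 9, Wendy 19. Dev and Wendy advance.
Runoff: Dev is ranked above Wendy on 20 ballots, Wendy above Dev on 28.

Wendy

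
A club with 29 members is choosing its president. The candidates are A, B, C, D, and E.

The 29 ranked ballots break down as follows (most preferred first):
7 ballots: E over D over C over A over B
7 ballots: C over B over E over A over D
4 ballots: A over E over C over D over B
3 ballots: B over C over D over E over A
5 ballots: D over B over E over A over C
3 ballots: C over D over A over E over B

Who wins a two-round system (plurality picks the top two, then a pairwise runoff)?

Round 1 first-place votes: A 4, B 3, C 10, D 5, E 7. C and E advance.
Runoff: C is ranked above E on 13 ballots, E above C on 16.

E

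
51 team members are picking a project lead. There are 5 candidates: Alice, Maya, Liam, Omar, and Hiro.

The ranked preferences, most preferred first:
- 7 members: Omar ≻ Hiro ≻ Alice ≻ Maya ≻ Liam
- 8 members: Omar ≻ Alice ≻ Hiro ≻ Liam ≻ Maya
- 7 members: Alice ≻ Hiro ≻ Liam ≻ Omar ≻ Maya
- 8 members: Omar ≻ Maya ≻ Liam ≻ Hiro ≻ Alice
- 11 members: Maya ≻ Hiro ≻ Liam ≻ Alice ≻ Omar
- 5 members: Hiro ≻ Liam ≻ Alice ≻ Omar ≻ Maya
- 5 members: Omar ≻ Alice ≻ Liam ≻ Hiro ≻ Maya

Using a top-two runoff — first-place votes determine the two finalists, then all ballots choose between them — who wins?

Omar

Round 1 first-place votes: Alice 7, Maya 11, Liam 0, Omar 28, Hiro 5. Omar and Maya advance.
Runoff: Omar is ranked above Maya on 40 ballots, Maya above Omar on 11.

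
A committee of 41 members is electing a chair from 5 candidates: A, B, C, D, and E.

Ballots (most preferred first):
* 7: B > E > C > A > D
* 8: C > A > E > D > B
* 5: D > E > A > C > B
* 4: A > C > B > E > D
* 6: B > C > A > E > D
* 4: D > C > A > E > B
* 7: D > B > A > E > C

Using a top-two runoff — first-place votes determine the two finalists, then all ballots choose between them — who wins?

D

Round 1 first-place votes: A 4, B 13, C 8, D 16, E 0. D and B advance.
Runoff: D is ranked above B on 24 ballots, B above D on 17.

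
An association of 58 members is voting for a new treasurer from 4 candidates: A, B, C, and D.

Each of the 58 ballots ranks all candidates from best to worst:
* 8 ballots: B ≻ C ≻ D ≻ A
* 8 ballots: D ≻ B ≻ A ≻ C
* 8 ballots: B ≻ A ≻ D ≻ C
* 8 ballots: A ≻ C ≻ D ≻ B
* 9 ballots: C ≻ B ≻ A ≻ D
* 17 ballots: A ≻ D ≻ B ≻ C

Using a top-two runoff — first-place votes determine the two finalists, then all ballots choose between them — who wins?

B

Round 1 first-place votes: A 25, B 16, C 9, D 8. A and B advance.
Runoff: A is ranked above B on 25 ballots, B above A on 33.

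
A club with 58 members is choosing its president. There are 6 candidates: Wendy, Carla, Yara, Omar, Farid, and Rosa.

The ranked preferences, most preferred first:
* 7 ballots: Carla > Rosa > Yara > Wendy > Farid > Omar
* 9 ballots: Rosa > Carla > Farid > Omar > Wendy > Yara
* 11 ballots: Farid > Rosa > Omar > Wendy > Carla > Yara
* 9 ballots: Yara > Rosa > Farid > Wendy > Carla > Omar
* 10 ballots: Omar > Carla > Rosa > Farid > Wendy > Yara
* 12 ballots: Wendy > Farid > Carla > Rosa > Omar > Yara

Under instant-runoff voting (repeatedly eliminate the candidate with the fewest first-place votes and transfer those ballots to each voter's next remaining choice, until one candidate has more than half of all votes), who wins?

Rosa

Round 1: Wendy 12, Carla 7, Yara 9, Omar 10, Farid 11, Rosa 9. Carla eliminated.
Round 2: Wendy 12, Yara 9, Omar 10, Farid 11, Rosa 16. Yara eliminated.
Round 3: Wendy 12, Omar 10, Farid 11, Rosa 25. Omar eliminated.
Round 4: Wendy 12, Farid 11, Rosa 35. Rosa has a majority (≥30).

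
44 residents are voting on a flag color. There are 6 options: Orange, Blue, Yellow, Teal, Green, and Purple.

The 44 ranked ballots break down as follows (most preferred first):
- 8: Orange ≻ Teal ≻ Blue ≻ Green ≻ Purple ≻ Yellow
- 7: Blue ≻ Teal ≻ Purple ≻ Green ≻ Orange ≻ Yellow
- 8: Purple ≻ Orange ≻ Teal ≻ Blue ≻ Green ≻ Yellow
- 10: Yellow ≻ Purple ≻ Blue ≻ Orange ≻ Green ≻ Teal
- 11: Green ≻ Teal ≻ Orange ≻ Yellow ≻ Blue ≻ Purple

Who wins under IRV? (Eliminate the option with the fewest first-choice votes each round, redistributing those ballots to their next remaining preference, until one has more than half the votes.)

Round 1: Orange 8, Blue 7, Yellow 10, Teal 0, Green 11, Purple 8. Teal eliminated.
Round 2: Orange 8, Blue 7, Yellow 10, Green 11, Purple 8. Blue eliminated.
Round 3: Orange 8, Yellow 10, Green 11, Purple 15. Orange eliminated.
Round 4: Yellow 10, Green 19, Purple 15. Yellow eliminated.
Round 5: Green 19, Purple 25. Purple has a majority (≥23).

Purple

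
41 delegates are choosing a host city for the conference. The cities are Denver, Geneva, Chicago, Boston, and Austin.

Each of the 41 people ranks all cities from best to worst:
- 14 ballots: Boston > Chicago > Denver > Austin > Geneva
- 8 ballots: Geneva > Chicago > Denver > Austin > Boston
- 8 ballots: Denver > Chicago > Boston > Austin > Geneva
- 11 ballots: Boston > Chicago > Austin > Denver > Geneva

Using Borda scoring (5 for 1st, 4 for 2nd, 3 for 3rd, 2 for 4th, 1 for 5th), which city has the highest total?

Denver: 14×3 + 8×3 + 8×5 + 11×2 = 128
Geneva: 14×1 + 8×5 + 8×1 + 11×1 = 73
Chicago: 14×4 + 8×4 + 8×4 + 11×4 = 164
Boston: 14×5 + 8×1 + 8×3 + 11×5 = 157
Austin: 14×2 + 8×2 + 8×2 + 11×3 = 93

Chicago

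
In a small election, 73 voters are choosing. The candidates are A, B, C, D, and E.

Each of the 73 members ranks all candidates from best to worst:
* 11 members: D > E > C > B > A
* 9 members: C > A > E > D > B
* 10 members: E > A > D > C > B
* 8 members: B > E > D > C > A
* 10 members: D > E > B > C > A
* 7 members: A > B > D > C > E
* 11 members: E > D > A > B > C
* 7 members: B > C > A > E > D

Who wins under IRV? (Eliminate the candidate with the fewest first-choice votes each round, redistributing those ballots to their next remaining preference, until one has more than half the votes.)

E

Round 1: A 7, B 15, C 9, D 21, E 21. A eliminated.
Round 2: B 22, C 9, D 21, E 21. C eliminated.
Round 3: B 22, D 21, E 30. D eliminated.
Round 4: B 22, E 51. E has a majority (≥37).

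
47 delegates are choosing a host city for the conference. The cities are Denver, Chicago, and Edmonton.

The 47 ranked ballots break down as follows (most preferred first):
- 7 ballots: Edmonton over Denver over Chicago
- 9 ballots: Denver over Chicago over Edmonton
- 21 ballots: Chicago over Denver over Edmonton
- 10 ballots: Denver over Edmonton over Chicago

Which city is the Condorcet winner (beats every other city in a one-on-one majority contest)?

Denver

Denver vs Chicago: 26–21
Denver vs Edmonton: 40–7
Denver beats every other city.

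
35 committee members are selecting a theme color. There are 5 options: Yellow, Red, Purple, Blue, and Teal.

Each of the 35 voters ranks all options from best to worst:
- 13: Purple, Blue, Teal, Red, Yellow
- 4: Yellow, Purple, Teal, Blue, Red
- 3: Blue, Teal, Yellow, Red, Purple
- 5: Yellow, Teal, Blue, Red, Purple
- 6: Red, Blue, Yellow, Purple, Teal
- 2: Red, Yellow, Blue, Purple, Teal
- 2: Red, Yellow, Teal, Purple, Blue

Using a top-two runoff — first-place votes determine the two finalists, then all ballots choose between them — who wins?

Red

Round 1 first-place votes: Yellow 9, Red 10, Purple 13, Blue 3, Teal 0. Purple and Red advance.
Runoff: Purple is ranked above Red on 17 ballots, Red above Purple on 18.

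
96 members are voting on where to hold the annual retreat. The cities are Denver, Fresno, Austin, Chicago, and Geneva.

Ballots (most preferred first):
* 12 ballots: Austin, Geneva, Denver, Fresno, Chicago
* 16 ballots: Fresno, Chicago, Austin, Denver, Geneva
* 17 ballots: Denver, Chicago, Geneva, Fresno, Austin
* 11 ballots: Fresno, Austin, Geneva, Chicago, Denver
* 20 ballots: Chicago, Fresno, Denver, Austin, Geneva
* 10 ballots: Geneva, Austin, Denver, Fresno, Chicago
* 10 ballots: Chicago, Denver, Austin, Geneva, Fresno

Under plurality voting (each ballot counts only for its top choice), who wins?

Chicago

First-place votes: Denver 17, Fresno 27, Austin 12, Chicago 30, Geneva 10.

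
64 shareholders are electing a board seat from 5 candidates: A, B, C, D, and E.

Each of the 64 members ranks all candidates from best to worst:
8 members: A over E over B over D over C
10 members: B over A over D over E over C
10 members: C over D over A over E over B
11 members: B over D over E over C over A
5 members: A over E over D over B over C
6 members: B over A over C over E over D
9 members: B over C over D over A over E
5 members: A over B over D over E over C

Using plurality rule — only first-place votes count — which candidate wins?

First-place votes: A 18, B 36, C 10, D 0, E 0.

B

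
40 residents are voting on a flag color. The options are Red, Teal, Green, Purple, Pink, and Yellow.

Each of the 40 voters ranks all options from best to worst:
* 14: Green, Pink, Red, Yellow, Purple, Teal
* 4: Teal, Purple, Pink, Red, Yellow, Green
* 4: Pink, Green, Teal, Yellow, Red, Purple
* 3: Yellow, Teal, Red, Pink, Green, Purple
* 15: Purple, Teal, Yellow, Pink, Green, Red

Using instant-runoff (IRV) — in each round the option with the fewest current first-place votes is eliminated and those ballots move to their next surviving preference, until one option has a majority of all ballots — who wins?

Green

Round 1: Red 0, Teal 4, Green 14, Purple 15, Pink 4, Yellow 3. Red eliminated.
Round 2: Teal 4, Green 14, Purple 15, Pink 4, Yellow 3. Yellow eliminated.
Round 3: Teal 7, Green 14, Purple 15, Pink 4. Pink eliminated.
Round 4: Teal 7, Green 18, Purple 15. Teal eliminated.
Round 5: Green 21, Purple 19. Green has a majority (≥21).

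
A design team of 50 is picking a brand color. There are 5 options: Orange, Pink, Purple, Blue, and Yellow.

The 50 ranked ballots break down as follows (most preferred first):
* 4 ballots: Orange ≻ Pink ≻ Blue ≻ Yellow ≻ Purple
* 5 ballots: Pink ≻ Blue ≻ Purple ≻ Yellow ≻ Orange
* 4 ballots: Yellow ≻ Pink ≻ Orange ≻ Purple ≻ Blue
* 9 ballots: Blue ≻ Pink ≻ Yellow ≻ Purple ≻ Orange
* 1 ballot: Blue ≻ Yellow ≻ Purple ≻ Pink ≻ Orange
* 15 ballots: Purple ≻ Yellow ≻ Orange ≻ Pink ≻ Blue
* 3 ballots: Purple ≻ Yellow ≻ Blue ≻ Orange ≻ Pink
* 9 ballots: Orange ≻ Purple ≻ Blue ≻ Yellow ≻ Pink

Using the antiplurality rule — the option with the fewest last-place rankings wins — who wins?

Last-place votes: Orange 15, Pink 12, Purple 4, Blue 19, Yellow 0.

Yellow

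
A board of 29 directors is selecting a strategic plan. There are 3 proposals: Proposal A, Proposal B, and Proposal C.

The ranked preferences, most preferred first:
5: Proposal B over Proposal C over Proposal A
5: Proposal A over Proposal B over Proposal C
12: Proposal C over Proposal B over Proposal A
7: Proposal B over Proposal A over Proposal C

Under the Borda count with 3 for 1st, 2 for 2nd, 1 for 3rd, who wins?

Proposal A: 5×1 + 5×3 + 12×1 + 7×2 = 46
Proposal B: 5×3 + 5×2 + 12×2 + 7×3 = 70
Proposal C: 5×2 + 5×1 + 12×3 + 7×1 = 58

Proposal B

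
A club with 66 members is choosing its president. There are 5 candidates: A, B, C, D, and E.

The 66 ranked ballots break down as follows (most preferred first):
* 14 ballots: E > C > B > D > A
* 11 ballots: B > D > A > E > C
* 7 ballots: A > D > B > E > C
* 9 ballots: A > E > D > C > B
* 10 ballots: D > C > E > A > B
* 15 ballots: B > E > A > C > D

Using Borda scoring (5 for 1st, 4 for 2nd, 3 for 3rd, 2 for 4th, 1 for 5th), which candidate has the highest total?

E

A: 14×1 + 11×3 + 7×5 + 9×5 + 10×2 + 15×3 = 192
B: 14×3 + 11×5 + 7×3 + 9×1 + 10×1 + 15×5 = 212
C: 14×4 + 11×1 + 7×1 + 9×2 + 10×4 + 15×2 = 162
D: 14×2 + 11×4 + 7×4 + 9×3 + 10×5 + 15×1 = 192
E: 14×5 + 11×2 + 7×2 + 9×4 + 10×3 + 15×4 = 232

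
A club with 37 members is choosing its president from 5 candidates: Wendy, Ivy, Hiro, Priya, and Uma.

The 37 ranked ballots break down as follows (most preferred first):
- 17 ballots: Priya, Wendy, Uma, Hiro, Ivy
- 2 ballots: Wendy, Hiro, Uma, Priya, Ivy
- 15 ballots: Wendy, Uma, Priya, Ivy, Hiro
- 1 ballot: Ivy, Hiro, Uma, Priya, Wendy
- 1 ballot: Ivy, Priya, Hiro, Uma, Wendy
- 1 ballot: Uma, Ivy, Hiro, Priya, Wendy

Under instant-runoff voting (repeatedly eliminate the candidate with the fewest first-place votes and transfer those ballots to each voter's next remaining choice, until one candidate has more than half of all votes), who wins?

Round 1: Wendy 17, Ivy 2, Hiro 0, Priya 17, Uma 1. Hiro eliminated.
Round 2: Wendy 17, Ivy 2, Priya 17, Uma 1. Uma eliminated.
Round 3: Wendy 17, Ivy 3, Priya 17. Ivy eliminated.
Round 4: Wendy 17, Priya 20. Priya has a majority (≥19).

Priya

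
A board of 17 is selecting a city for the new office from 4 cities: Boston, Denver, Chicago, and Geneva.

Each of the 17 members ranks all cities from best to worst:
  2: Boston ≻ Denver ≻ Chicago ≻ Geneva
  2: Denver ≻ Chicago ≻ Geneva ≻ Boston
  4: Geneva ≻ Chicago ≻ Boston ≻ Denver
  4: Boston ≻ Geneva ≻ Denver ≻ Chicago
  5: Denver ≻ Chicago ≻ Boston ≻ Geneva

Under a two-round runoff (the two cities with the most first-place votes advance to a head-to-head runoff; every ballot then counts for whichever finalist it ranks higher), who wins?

Boston

Round 1 first-place votes: Boston 6, Denver 7, Chicago 0, Geneva 4. Denver and Boston advance.
Runoff: Denver is ranked above Boston on 7 ballots, Boston above Denver on 10.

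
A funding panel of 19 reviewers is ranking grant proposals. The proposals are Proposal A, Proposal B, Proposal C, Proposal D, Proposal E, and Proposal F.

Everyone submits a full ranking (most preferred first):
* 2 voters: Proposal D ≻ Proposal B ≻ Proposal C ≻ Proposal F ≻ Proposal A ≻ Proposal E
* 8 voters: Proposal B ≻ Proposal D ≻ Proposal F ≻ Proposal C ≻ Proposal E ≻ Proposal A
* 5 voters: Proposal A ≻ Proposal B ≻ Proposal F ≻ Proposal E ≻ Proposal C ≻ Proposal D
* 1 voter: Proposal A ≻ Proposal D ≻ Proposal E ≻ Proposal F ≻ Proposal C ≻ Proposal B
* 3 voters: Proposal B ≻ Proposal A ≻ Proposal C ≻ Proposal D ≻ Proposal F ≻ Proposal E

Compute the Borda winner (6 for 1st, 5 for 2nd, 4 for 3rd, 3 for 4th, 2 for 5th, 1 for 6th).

Proposal A: 2×2 + 8×1 + 5×6 + 1×6 + 3×5 = 63
Proposal B: 2×5 + 8×6 + 5×5 + 1×1 + 3×6 = 102
Proposal C: 2×4 + 8×3 + 5×2 + 1×2 + 3×4 = 56
Proposal D: 2×6 + 8×5 + 5×1 + 1×5 + 3×3 = 71
Proposal E: 2×1 + 8×2 + 5×3 + 1×4 + 3×1 = 40
Proposal F: 2×3 + 8×4 + 5×4 + 1×3 + 3×2 = 67

Proposal B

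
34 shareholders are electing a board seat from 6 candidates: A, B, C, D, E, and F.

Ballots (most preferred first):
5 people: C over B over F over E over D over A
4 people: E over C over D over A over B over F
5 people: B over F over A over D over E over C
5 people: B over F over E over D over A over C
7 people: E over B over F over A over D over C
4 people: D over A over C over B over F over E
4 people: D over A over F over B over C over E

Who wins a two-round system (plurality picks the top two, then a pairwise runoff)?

Round 1 first-place votes: A 0, B 10, C 5, D 8, E 11, F 0. E and B advance.
Runoff: E is ranked above B on 11 ballots, B above E on 23.

B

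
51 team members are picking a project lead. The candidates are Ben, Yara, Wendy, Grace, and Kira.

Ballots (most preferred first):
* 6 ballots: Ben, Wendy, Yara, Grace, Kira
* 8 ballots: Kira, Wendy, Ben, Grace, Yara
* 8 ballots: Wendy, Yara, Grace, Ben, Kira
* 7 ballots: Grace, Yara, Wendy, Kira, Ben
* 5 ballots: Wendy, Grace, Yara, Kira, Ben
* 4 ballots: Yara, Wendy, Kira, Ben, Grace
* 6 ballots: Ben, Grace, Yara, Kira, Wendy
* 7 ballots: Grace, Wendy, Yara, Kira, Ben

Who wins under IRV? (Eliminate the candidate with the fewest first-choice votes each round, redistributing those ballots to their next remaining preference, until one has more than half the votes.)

Wendy

Round 1: Ben 12, Yara 4, Wendy 13, Grace 14, Kira 8. Yara eliminated.
Round 2: Ben 12, Wendy 17, Grace 14, Kira 8. Kira eliminated.
Round 3: Ben 12, Wendy 25, Grace 14. Ben eliminated.
Round 4: Wendy 31, Grace 20. Wendy has a majority (≥26).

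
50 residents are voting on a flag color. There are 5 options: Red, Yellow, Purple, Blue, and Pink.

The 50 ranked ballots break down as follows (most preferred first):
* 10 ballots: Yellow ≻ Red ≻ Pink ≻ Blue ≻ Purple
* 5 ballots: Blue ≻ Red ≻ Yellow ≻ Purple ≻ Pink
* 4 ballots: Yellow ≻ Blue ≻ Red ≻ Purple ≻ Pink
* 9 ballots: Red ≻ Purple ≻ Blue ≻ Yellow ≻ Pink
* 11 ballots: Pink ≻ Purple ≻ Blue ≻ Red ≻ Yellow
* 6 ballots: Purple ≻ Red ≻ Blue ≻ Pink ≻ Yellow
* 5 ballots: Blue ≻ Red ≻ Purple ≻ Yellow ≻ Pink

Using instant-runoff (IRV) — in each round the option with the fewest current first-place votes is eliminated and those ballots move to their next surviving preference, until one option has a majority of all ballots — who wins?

Round 1: Red 9, Yellow 14, Purple 6, Blue 10, Pink 11. Purple eliminated.
Round 2: Red 15, Yellow 14, Blue 10, Pink 11. Blue eliminated.
Round 3: Red 25, Yellow 14, Pink 11. Pink eliminated.
Round 4: Red 36, Yellow 14. Red has a majority (≥26).

Red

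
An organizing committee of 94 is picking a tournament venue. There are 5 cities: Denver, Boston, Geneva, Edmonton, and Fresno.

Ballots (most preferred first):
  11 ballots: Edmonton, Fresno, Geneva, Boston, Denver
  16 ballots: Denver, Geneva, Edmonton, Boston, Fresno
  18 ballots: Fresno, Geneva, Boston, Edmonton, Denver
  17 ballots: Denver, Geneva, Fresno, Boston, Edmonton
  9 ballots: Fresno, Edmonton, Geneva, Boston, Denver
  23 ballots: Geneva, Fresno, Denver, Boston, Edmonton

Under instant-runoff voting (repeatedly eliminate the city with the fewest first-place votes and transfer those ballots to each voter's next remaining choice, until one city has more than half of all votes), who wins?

Fresno

Round 1: Denver 33, Boston 0, Geneva 23, Edmonton 11, Fresno 27. Boston eliminated.
Round 2: Denver 33, Geneva 23, Edmonton 11, Fresno 27. Edmonton eliminated.
Round 3: Denver 33, Geneva 23, Fresno 38. Geneva eliminated.
Round 4: Denver 33, Fresno 61. Fresno has a majority (≥48).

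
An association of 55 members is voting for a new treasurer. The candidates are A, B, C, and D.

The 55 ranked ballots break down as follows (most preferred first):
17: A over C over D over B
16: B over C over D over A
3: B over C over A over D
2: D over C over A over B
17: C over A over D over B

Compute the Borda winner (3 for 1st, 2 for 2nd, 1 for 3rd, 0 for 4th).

C

A: 17×3 + 16×0 + 3×1 + 2×1 + 17×2 = 90
B: 17×0 + 16×3 + 3×3 + 2×0 + 17×0 = 57
C: 17×2 + 16×2 + 3×2 + 2×2 + 17×3 = 127
D: 17×1 + 16×1 + 3×0 + 2×3 + 17×1 = 56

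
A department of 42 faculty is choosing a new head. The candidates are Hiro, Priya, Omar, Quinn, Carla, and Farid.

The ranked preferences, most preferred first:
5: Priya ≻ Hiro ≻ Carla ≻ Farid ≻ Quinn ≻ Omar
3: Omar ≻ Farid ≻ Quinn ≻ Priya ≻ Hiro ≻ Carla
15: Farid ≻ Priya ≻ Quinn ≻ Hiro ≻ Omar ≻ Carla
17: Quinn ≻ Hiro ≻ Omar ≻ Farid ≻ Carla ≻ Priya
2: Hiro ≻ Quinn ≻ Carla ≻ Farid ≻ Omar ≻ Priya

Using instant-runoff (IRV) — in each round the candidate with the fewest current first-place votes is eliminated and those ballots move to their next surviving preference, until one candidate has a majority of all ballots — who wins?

Farid

Round 1: Hiro 2, Priya 5, Omar 3, Quinn 17, Carla 0, Farid 15. Carla eliminated.
Round 2: Hiro 2, Priya 5, Omar 3, Quinn 17, Farid 15. Hiro eliminated.
Round 3: Priya 5, Omar 3, Quinn 19, Farid 15. Omar eliminated.
Round 4: Priya 5, Quinn 19, Farid 18. Priya eliminated.
Round 5: Quinn 19, Farid 23. Farid has a majority (≥22).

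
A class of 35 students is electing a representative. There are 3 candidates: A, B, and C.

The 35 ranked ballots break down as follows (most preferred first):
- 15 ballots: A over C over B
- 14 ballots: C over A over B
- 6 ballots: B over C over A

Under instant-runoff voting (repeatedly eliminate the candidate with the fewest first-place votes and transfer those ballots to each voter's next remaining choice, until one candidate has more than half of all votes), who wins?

C

Round 1: A 15, B 6, C 14. B eliminated.
Round 2: A 15, C 20. C has a majority (≥18).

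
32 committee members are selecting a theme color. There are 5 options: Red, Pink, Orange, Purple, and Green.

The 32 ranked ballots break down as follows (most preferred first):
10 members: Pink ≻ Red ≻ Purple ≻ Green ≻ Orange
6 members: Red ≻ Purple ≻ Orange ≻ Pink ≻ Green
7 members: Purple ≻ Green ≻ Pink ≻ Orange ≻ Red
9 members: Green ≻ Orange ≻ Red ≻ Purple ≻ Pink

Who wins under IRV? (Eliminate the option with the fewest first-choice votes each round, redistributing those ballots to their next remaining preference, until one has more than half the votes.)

Purple

Round 1: Red 6, Pink 10, Orange 0, Purple 7, Green 9. Orange eliminated.
Round 2: Red 6, Pink 10, Purple 7, Green 9. Red eliminated.
Round 3: Pink 10, Purple 13, Green 9. Green eliminated.
Round 4: Pink 10, Purple 22. Purple has a majority (≥17).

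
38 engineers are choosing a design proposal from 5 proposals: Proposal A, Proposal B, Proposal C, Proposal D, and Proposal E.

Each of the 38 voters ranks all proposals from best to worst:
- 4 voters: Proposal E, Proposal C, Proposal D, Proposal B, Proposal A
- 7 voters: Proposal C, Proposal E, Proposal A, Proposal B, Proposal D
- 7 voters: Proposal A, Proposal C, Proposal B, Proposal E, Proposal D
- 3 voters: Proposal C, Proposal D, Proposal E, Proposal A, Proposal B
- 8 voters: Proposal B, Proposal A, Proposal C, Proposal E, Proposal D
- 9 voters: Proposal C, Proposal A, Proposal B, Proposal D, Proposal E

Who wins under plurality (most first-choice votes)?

First-place votes: Proposal A 7, Proposal B 8, Proposal C 19, Proposal D 0, Proposal E 4.

Proposal C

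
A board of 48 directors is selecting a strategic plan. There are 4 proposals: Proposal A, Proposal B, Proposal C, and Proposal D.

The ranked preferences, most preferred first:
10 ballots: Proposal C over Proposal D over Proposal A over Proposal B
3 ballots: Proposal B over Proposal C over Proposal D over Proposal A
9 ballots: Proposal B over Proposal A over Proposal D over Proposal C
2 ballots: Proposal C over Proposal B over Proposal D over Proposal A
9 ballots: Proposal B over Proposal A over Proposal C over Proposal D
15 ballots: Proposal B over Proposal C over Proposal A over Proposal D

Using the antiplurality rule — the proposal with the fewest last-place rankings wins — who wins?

Proposal A

Last-place votes: Proposal A 5, Proposal B 10, Proposal C 9, Proposal D 24.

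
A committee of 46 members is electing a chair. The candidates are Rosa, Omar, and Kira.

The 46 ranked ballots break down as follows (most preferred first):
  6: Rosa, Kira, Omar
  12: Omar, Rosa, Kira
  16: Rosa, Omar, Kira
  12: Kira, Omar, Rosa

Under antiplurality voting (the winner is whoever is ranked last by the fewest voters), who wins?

Omar

Last-place votes: Rosa 12, Omar 6, Kira 28.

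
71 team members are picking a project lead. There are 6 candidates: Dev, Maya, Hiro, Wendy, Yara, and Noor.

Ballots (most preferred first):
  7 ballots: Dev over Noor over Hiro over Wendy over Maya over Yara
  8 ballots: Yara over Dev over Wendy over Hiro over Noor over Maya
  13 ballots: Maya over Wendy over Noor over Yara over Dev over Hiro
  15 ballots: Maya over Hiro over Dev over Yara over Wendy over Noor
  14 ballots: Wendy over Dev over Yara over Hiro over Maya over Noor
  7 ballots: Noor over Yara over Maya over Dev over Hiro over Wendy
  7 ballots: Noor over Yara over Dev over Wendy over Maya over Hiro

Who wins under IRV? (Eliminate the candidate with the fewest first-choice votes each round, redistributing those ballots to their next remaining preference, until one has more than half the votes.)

Round 1: Dev 7, Maya 28, Hiro 0, Wendy 14, Yara 8, Noor 14. Hiro eliminated.
Round 2: Dev 7, Maya 28, Wendy 14, Yara 8, Noor 14. Dev eliminated.
Round 3: Maya 28, Wendy 14, Yara 8, Noor 21. Yara eliminated.
Round 4: Maya 28, Wendy 22, Noor 21. Noor eliminated.
Round 5: Maya 35, Wendy 36. Wendy has a majority (≥36).

Wendy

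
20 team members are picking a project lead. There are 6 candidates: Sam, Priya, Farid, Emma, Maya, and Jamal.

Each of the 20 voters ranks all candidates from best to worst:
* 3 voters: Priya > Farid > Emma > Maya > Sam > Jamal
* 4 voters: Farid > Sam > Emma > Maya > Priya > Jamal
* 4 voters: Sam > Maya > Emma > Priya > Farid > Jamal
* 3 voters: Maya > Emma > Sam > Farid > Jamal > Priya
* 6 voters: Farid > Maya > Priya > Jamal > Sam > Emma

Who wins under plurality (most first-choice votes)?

First-place votes: Sam 4, Priya 3, Farid 10, Emma 0, Maya 3, Jamal 0.

Farid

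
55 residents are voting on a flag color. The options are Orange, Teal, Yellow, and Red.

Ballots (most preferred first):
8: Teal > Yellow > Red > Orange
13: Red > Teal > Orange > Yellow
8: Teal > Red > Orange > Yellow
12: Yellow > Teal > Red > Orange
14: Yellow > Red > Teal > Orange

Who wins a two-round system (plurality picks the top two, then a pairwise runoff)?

Teal

Round 1 first-place votes: Orange 0, Teal 16, Yellow 26, Red 13. Yellow and Teal advance.
Runoff: Yellow is ranked above Teal on 26 ballots, Teal above Yellow on 29.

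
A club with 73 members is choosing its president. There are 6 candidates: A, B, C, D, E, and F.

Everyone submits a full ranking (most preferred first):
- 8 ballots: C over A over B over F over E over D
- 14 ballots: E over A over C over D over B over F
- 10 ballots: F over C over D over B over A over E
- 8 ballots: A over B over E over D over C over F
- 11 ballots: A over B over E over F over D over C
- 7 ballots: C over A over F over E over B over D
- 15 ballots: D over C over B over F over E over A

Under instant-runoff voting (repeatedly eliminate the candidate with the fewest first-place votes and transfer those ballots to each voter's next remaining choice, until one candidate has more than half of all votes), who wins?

Round 1: A 19, B 0, C 15, D 15, E 14, F 10. B eliminated.
Round 2: A 19, C 15, D 15, E 14, F 10. F eliminated.
Round 3: A 19, C 25, D 15, E 14. E eliminated.
Round 4: A 33, C 25, D 15. D eliminated.
Round 5: A 33, C 40. C has a majority (≥37).

C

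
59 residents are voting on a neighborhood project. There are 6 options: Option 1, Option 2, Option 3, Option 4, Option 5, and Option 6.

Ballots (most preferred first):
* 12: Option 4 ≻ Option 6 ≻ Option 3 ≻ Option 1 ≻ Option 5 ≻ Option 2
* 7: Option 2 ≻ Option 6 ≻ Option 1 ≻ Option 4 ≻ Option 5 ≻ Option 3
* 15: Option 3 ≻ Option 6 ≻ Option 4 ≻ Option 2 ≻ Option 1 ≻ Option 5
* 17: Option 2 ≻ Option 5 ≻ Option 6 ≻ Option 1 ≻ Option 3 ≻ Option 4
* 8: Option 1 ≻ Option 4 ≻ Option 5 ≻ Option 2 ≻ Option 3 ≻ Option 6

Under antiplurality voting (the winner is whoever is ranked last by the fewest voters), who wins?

Last-place votes: Option 1 0, Option 2 12, Option 3 7, Option 4 17, Option 5 15, Option 6 8.

Option 1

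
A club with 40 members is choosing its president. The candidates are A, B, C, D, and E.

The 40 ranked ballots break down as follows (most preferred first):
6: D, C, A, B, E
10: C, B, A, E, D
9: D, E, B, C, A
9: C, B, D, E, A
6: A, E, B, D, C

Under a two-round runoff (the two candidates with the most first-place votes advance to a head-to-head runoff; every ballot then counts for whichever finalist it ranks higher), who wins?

D

Round 1 first-place votes: A 6, B 0, C 19, D 15, E 0. C and D advance.
Runoff: C is ranked above D on 19 ballots, D above C on 21.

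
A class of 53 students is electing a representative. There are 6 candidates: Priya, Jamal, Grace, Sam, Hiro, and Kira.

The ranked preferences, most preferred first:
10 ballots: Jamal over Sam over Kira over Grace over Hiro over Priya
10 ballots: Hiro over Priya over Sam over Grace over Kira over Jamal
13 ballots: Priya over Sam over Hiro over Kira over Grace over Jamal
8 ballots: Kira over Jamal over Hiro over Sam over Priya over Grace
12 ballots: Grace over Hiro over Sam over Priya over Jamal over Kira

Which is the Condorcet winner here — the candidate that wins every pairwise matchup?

Hiro

Hiro vs Priya: 40–13
Hiro vs Jamal: 35–18
Hiro vs Grace: 31–22
Hiro vs Sam: 30–23
Hiro vs Kira: 35–18
Hiro beats every other candidate.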